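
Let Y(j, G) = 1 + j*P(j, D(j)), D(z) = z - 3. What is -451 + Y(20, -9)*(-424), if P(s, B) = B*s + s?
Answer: -3053675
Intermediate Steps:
D(z) = -3 + z
P(s, B) = s + B*s
Y(j, G) = 1 + j**2*(-2 + j) (Y(j, G) = 1 + j*(j*(1 + (-3 + j))) = 1 + j*(j*(-2 + j)) = 1 + j**2*(-2 + j))
-451 + Y(20, -9)*(-424) = -451 + (1 + 20**2*(-2 + 20))*(-424) = -451 + (1 + 400*18)*(-424) = -451 + (1 + 7200)*(-424) = -451 + 7201*(-424) = -451 - 3053224 = -3053675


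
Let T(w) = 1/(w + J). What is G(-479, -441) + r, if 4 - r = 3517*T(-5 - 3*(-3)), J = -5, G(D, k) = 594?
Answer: 4115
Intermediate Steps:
T(w) = 1/(-5 + w) (T(w) = 1/(w - 5) = 1/(-5 + w))
r = 3521 (r = 4 - 3517/(-5 + (-5 - 3*(-3))) = 4 - 3517/(-5 + (-5 + 9)) = 4 - 3517/(-5 + 4) = 4 - 3517/(-1) = 4 - 3517*(-1) = 4 - 1*(-3517) = 4 + 3517 = 3521)
G(-479, -441) + r = 594 + 3521 = 4115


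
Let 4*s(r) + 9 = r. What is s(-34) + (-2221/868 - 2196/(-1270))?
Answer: -1595614/137795 ≈ -11.580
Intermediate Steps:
s(r) = -9/4 + r/4
s(-34) + (-2221/868 - 2196/(-1270)) = (-9/4 + (¼)*(-34)) + (-2221/868 - 2196/(-1270)) = (-9/4 - 17/2) + (-2221*1/868 - 2196*(-1/1270)) = -43/4 + (-2221/868 + 1098/635) = -43/4 - 457271/551180 = -1595614/137795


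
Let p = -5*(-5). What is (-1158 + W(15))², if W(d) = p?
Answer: 1283689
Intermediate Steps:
p = 25
W(d) = 25
(-1158 + W(15))² = (-1158 + 25)² = (-1133)² = 1283689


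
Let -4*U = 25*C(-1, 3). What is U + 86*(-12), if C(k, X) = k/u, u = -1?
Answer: -4153/4 ≈ -1038.3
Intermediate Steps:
C(k, X) = -k (C(k, X) = k/(-1) = k*(-1) = -k)
U = -25/4 (U = -25*(-1*(-1))/4 = -25/4 ≈ -6.2500)
U + 86*(-12) = -25/4 + 86*(-12) = -25/4 - 1032 = -4153/4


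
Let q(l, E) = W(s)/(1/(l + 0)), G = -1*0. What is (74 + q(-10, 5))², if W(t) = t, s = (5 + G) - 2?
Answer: 1936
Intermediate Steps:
G = 0
s = 3 (s = (5 + 0) - 2 = 5 - 2 = 3)
q(l, E) = 3*l (q(l, E) = 3/(1/(l + 0)) = 3/(1/l) = 3*l)
(74 + q(-10, 5))² = (74 + 3*(-10))² = (74 - 30)² = 44² = 1936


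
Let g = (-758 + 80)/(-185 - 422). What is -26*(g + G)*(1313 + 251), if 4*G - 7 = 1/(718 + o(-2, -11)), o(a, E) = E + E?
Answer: -24629488429/211236 ≈ -1.1660e+5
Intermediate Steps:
o(a, E) = 2*E
g = 678/607 (g = -678/(-607) = -678*(-1/607) = 678/607 ≈ 1.1170)
G = 4873/2784 (G = 7/4 + 1/(4*(718 + 2*(-11))) = 7/4 + 1/(4*(718 - 22)) = 7/4 + (¼)/696 = 7/4 + (¼)*(1/696) = 7/4 + 1/2784 = 4873/2784 ≈ 1.7504)
-26*(g + G)*(1313 + 251) = -26*(678/607 + 4873/2784)*(1313 + 251) = -62991019*1564/844944 = -26*1894576033/422472 = -24629488429/211236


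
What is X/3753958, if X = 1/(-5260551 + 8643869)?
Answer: 1/12700833672644 ≈ 7.8735e-14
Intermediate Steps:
X = 1/3383318 ≈ 2.9557e-7
X/3753958 = (1/3383318)/3753958 = (1/3383318)*(1/3753958) = 1/12700833672644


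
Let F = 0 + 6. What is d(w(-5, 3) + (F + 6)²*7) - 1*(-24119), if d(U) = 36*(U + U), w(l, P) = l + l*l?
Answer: 98135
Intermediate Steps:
w(l, P) = l + l²
F = 6
d(U) = 72*U (d(U) = 36*(2*U) = 72*U)
d(w(-5, 3) + (F + 6)²*7) - 1*(-24119) = 72*(-5*(1 - 5) + (6 + 6)²*7) - 1*(-24119) = 72*(-5*(-4) + 12²*7) + 24119 = 72*(20 + 144*7) + 24119 = 72*(20 + 1008) + 24119 = 72*1028 + 24119 = 74016 + 24119 = 98135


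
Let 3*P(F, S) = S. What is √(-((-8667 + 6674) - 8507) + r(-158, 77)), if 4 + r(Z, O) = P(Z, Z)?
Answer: √93990/3 ≈ 102.19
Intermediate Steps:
P(F, S) = S/3
r(Z, O) = -4 + Z/3
√(-((-8667 + 6674) - 8507) + r(-158, 77)) = √(-((-8667 + 6674) - 8507) + (-4 + (⅓)*(-158))) = √(-(-1993 - 8507) + (-4 - 158/3)) = √(-1*(-10500) - 170/3) = √(10500 - 170/3) = √(31330/3) = √93990/3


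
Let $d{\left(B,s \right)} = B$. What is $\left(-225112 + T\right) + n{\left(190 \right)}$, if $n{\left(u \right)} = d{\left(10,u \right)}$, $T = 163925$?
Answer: $-61177$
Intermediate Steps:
$n{\left(u \right)} = 10$
$\left(-225112 + T\right) + n{\left(190 \right)} = \left(-225112 + 163925\right) + 10 = -61187 + 10 = -61177$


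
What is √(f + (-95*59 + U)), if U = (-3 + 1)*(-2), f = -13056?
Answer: 3*I*√2073 ≈ 136.59*I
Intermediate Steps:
U = 4 (U = -2*(-2) = 4)
√(f + (-95*59 + U)) = √(-13056 + (-95*59 + 4)) = √(-13056 + (-5605 + 4)) = √(-13056 - 5601) = √(-18657) = 3*I*√2073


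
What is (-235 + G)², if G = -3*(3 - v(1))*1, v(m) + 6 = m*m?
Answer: 67081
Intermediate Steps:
v(m) = -6 + m² (v(m) = -6 + m*m = -6 + m²)
G = -24 (G = -3*(3 - (-6 + 1²))*1 = -3*(3 - (-6 + 1))*1 = -3*(3 - 1*(-5))*1 = -3*(3 + 5)*1 = -3*8*1 = -24*1 = -24)
(-235 + G)² = (-235 - 24)² = (-259)² = 67081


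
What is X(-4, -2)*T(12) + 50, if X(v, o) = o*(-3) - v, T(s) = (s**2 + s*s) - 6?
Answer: 2870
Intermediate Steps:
T(s) = -6 + 2*s**2 (T(s) = (s**2 + s**2) - 6 = 2*s**2 - 6 = -6 + 2*s**2)
X(v, o) = -v - 3*o (X(v, o) = -3*o - v = -v - 3*o)
X(-4, -2)*T(12) + 50 = (-1*(-4) - 3*(-2))*(-6 + 2*12**2) + 50 = (4 + 6)*(-6 + 2*144) + 50 = 10*(-6 + 288) + 50 = 10*282 + 50 = 2820 + 50 = 2870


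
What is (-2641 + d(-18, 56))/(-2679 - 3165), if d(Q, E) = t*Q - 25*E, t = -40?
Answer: 1107/1948 ≈ 0.56828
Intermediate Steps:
d(Q, E) = -40*Q - 25*E
(-2641 + d(-18, 56))/(-2679 - 3165) = (-2641 + (-40*(-18) - 25*56))/(-2679 - 3165) = (-2641 + (720 - 1400))/(-5844) = (-2641 - 680)*(-1/5844) = -3321*(-1/5844) = 1107/1948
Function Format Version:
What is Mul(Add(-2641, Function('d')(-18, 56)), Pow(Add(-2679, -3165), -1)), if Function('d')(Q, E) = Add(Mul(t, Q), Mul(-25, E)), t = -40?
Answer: Rational(1107, 1948) ≈ 0.56828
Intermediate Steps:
Function('d')(Q, E) = Add(Mul(-40, Q), Mul(-25, E))
Mul(Add(-2641, Function('d')(-18, 56)), Pow(Add(-2679, -3165), -1)) = Mul(Add(-2641, Add(Mul(-40, -18), Mul(-25, 56))), Pow(Add(-2679, -3165), -1)) = Mul(Add(-2641, Add(720, -1400)), Pow(-5844, -1)) = Mul(Add(-2641, -680), Rational(-1, 5844)) = Mul(-3321, Rational(-1, 5844)) = Rational(1107, 1948)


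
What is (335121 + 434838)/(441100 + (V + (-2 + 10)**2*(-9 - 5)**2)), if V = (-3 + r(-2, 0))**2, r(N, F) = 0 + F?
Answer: 769959/453653 ≈ 1.6972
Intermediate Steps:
r(N, F) = F
V = 9 (V = (-3 + 0)**2 = (-3)**2 = 9)
(335121 + 434838)/(441100 + (V + (-2 + 10)**2*(-9 - 5)**2)) = (335121 + 434838)/(441100 + (9 + (-2 + 10)**2*(-9 - 5)**2)) = 769959/(441100 + (9 + 8**2*(-14)**2)) = 769959/(441100 + (9 + 64*196)) = 769959/(441100 + (9 + 12544)) = 769959/(441100 + 12553) = 769959/453653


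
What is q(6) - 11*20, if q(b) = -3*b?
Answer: -238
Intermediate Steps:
q(6) - 11*20 = -3*6 - 11*20 = -18 - 220 = -238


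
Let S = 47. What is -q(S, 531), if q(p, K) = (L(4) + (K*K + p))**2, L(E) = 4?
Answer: -79530768144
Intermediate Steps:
q(p, K) = (4 + p + K**2)**2 (q(p, K) = (4 + (K*K + p))**2 = (4 + (K**2 + p))**2 = (4 + (p + K**2))**2 = (4 + p + K**2)**2)
-q(S, 531) = -(4 + 47 + 531**2)**2 = -(4 + 47 + 281961)**2 = -1*282012**2 = -1*79530768144 = -79530768144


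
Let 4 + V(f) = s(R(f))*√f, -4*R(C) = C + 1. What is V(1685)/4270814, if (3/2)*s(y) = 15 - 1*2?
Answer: -2/2135407 + 13*√1685/6406221 ≈ 8.2363e-5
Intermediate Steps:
R(C) = -¼ - C/4 (R(C) = -(C + 1)/4 = -(1 + C)/4 = -¼ - C/4)
s(y) = 26/3 (s(y) = 2*(15 - 1*2)/3 = 2*(15 - 2)/3 = (⅔)*13 = 26/3)
V(f) = -4 + 26*√f/3
V(1685)/4270814 = (-4 + 26*√1685/3)/4270814 = (-4 + 26*√1685/3)*(1/4270814) = -2/2135407 + 13*√1685/6406221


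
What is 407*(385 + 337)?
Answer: 293854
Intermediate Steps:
407*(385 + 337) = 407*722 = 293854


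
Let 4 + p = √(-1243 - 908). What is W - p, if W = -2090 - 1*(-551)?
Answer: -1535 - 3*I*√239 ≈ -1535.0 - 46.379*I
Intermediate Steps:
W = -1539 (W = -2090 + 551 = -1539)
p = -4 + 3*I*√239 (p = -4 + √(-1243 - 908) = -4 + √(-2151) = -4 + 3*I*√239 ≈ -4.0 + 46.379*I)
W - p = -1539 - (-4 + 3*I*√239) = -1539 + (4 - 3*I*√239) = -1535 - 3*I*√239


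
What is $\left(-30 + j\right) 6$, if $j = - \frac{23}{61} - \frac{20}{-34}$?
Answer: $- \frac{185346}{1037} \approx -178.73$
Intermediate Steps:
$j = \frac{219}{1037}$ ($j = \left(-23\right) \frac{1}{61} - - \frac{10}{17} = - \frac{23}{61} + \frac{10}{17} = \frac{219}{1037} \approx 0.21119$)
$\left(-30 + j\right) 6 = \left(-30 + \frac{219}{1037}\right) 6 = \left(- \frac{30891}{1037}\right) 6 = - \frac{185346}{1037}$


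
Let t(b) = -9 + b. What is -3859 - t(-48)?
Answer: -3802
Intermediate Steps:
-3859 - t(-48) = -3859 - (-9 - 48) = -3859 - 1*(-57) = -3859 + 57 = -3802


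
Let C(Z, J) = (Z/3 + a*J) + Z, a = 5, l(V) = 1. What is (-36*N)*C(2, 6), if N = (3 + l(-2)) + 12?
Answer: -18816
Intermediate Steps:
N = 16 (N = (3 + 1) + 12 = 4 + 12 = 16)
C(Z, J) = 5*J + 4*Z/3 (C(Z, J) = (Z/3 + 5*J) + Z = (5*J + Z/3) + Z = 5*J + 4*Z/3)
(-36*N)*C(2, 6) = (-36*16)*(5*6 + (4/3)*2) = -576*(30 + 8/3) = -576*98/3 = -18816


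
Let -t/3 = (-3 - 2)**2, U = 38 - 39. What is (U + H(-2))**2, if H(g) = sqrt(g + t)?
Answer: (1 - I*sqrt(77))**2 ≈ -76.0 - 17.55*I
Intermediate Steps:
U = -1
t = -75 (t = -3*(-3 - 2)**2 = -3*(-5)**2 = -3*25 = -75)
H(g) = sqrt(-75 + g) (H(g) = sqrt(g - 75) = sqrt(-75 + g))
(U + H(-2))**2 = (-1 + sqrt(-75 - 2))**2 = (-1 + sqrt(-77))**2 = (-1 + I*sqrt(77))**2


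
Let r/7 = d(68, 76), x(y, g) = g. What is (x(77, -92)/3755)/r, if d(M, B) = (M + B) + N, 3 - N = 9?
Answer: -2/78855 ≈ -2.5363e-5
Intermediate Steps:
N = -6 (N = 3 - 1*9 = 3 - 9 = -6)
d(M, B) = -6 + B + M (d(M, B) = (M + B) - 6 = (B + M) - 6 = -6 + B + M)
r = 966 (r = 7*(-6 + 76 + 68) = 7*138 = 966)
(x(77, -92)/3755)/r = -92/3755/966 = -92*1/3755*(1/966) = -92/3755*1/966 = -2/78855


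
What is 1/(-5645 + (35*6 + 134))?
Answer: -1/5301 ≈ -0.00018864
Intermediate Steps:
1/(-5645 + (35*6 + 134)) = 1/(-5645 + (210 + 134)) = 1/(-5645 + 344) = 1/(-5301) = -1/5301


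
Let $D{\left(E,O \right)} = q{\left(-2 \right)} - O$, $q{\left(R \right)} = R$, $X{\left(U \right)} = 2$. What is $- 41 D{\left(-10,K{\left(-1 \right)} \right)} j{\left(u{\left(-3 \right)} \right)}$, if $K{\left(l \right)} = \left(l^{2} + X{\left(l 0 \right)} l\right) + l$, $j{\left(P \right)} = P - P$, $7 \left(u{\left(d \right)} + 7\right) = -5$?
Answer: $0$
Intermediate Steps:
$u{\left(d \right)} = - \frac{54}{7}$ ($u{\left(d \right)} = -7 + \frac{1}{7} \left(-5\right) = -7 - \frac{5}{7} = - \frac{54}{7}$)
$j{\left(P \right)} = 0$
$K{\left(l \right)} = l^{2} + 3 l$ ($K{\left(l \right)} = \left(l^{2} + 2 l\right) + l = l^{2} + 3 l$)
$D{\left(E,O \right)} = -2 - O$
$- 41 D{\left(-10,K{\left(-1 \right)} \right)} j{\left(u{\left(-3 \right)} \right)} = - 41 \left(-2 - - (3 - 1)\right) 0 = - 41 \left(-2 - \left(-1\right) 2\right) 0 = - 41 \left(-2 - -2\right) 0 = - 41 \left(-2 + 2\right) 0 = \left(-41\right) 0 \cdot 0 = 0 \cdot 0 = 0$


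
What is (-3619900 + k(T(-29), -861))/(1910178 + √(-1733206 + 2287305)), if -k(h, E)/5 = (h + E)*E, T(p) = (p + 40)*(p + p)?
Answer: -3848280892182/729755887517 + 2014619*√554099/729755887517 ≈ -5.2713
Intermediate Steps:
T(p) = 2*p*(40 + p) (T(p) = (40 + p)*(2*p) = 2*p*(40 + p))
k(h, E) = -5*E*(E + h) (k(h, E) = -5*(h + E)*E = -5*(E + h)*E = -5*E*(E + h))
(-3619900 + k(T(-29), -861))/(1910178 + √(-1733206 + 2287305)) = (-3619900 - 5*(-861)*(-861 + 2*(-29)*(40 - 29)))/(1910178 + √(-1733206 + 2287305)) = (-3619900 - 5*(-861)*(-861 + 2*(-29)*11))/(1910178 + √554099) = (-3619900 - 5*(-861)*(-861 - 638))/(1910178 + √554099) = (-3619900 - 5*(-861)*(-1499))/(1910178 + √554099) = (-3619900 - 6453195)/(1910178 + √554099) = -10073095/(1910178 + √554099)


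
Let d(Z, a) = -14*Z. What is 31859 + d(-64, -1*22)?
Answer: 32755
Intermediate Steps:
31859 + d(-64, -1*22) = 31859 - 14*(-64) = 31859 + 896 = 32755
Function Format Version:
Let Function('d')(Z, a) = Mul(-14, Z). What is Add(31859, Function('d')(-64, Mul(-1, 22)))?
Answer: 32755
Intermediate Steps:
Add(31859, Function('d')(-64, Mul(-1, 22))) = Add(31859, Mul(-14, -64)) = Add(31859, 896) = 32755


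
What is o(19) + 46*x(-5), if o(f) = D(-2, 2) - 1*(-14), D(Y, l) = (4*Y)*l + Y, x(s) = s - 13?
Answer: -832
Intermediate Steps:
x(s) = -13 + s
D(Y, l) = Y + 4*Y*l (D(Y, l) = 4*Y*l + Y = Y + 4*Y*l)
o(f) = -4 (o(f) = -2*(1 + 4*2) - 1*(-14) = -2*(1 + 8) + 14 = -2*9 + 14 = -18 + 14 = -4)
o(19) + 46*x(-5) = -4 + 46*(-13 - 5) = -4 + 46*(-18) = -4 - 828 = -832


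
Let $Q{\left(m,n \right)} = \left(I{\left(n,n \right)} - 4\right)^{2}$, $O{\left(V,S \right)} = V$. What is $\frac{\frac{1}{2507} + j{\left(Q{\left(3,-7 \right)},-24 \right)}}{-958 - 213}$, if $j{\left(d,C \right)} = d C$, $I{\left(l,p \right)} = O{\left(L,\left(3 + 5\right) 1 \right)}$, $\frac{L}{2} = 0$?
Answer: $\frac{962687}{2935697} \approx 0.32792$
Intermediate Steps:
$L = 0$ ($L = 2 \cdot 0 = 0$)
$I{\left(l,p \right)} = 0$
$Q{\left(m,n \right)} = 16$ ($Q{\left(m,n \right)} = \left(0 - 4\right)^{2} = \left(-4\right)^{2} = 16$)
$j{\left(d,C \right)} = C d$
$\frac{\frac{1}{2507} + j{\left(Q{\left(3,-7 \right)},-24 \right)}}{-958 - 213} = \frac{\frac{1}{2507} - 384}{-958 - 213} = \frac{\frac{1}{2507} - 384}{-1171} = \left(- \frac{962687}{2507}\right) \left(- \frac{1}{1171}\right) = \frac{962687}{2935697}$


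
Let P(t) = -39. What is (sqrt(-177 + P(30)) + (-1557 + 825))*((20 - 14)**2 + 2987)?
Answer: -2212836 + 18138*I*sqrt(6) ≈ -2.2128e+6 + 44429.0*I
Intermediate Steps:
(sqrt(-177 + P(30)) + (-1557 + 825))*((20 - 14)**2 + 2987) = (sqrt(-177 - 39) + (-1557 + 825))*((20 - 14)**2 + 2987) = (sqrt(-216) - 732)*(6**2 + 2987) = (6*I*sqrt(6) - 732)*(36 + 2987) = (-732 + 6*I*sqrt(6))*3023 = -2212836 + 18138*I*sqrt(6)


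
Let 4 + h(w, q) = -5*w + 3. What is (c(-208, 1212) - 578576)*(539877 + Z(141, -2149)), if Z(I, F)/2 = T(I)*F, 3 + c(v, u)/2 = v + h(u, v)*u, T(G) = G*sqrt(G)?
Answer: -8244387163974 + 9254417247516*sqrt(141) ≈ 1.0165e+14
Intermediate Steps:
T(G) = G**(3/2)
h(w, q) = -1 - 5*w (h(w, q) = -4 + (-5*w + 3) = -4 + (3 - 5*w) = -1 - 5*w)
c(v, u) = -6 + 2*v + 2*u*(-1 - 5*u) (c(v, u) = -6 + 2*(v + (-1 - 5*u)*u) = -6 + 2*(v + u*(-1 - 5*u)) = -6 + (2*v + 2*u*(-1 - 5*u)) = -6 + 2*v + 2*u*(-1 - 5*u))
Z(I, F) = 2*F*I**(3/2) (Z(I, F) = 2*(I**(3/2)*F) = 2*(F*I**(3/2)) = 2*F*I**(3/2))
(c(-208, 1212) - 578576)*(539877 + Z(141, -2149)) = ((-6 + 2*(-208) - 2*1212*(1 + 5*1212)) - 578576)*(539877 + 2*(-2149)*141**(3/2)) = ((-6 - 416 - 2*1212*(1 + 6060)) - 578576)*(539877 + 2*(-2149)*(141*sqrt(141))) = ((-6 - 416 - 2*1212*6061) - 578576)*(539877 - 606018*sqrt(141)) = ((-6 - 416 - 14691864) - 578576)*(539877 - 606018*sqrt(141)) = (-14692286 - 578576)*(539877 - 606018*sqrt(141)) = -15270862*(539877 - 606018*sqrt(141)) = -8244387163974 + 9254417247516*sqrt(141)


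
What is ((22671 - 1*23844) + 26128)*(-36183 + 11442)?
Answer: -617411655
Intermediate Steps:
((22671 - 1*23844) + 26128)*(-36183 + 11442) = ((22671 - 23844) + 26128)*(-24741) = (-1173 + 26128)*(-24741) = 24955*(-24741) = -617411655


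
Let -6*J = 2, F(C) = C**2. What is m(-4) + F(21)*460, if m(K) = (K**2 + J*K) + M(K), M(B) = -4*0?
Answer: 608632/3 ≈ 2.0288e+5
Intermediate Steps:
M(B) = 0
J = -1/3 (J = -1/6*2 = -1/3 ≈ -0.33333)
m(K) = K**2 - K/3 (m(K) = (K**2 - K/3) + 0 = K**2 - K/3)
m(-4) + F(21)*460 = -4*(-1/3 - 4) + 21**2*460 = -4*(-13/3) + 441*460 = 52/3 + 202860 = 608632/3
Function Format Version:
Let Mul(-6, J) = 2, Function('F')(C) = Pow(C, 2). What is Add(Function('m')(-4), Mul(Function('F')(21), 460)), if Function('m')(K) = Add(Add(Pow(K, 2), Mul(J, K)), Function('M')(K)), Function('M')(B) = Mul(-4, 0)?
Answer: Rational(608632, 3) ≈ 2.0288e+5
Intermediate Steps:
Function('M')(B) = 0
J = Rational(-1, 3) (J = Mul(Rational(-1, 6), 2) = Rational(-1, 3) ≈ -0.33333)
Function('m')(K) = Add(Pow(K, 2), Mul(Rational(-1, 3), K)) (Function('m')(K) = Add(Add(Pow(K, 2), Mul(Rational(-1, 3), K)), 0) = Add(Pow(K, 2), Mul(Rational(-1, 3), K)))
Add(Function('m')(-4), Mul(Function('F')(21), 460)) = Add(Mul(-4, Add(Rational(-1, 3), -4)), Mul(Pow(21, 2), 460)) = Add(Mul(-4, Rational(-13, 3)), Mul(441, 460)) = Add(Rational(52, 3), 202860) = Rational(608632, 3)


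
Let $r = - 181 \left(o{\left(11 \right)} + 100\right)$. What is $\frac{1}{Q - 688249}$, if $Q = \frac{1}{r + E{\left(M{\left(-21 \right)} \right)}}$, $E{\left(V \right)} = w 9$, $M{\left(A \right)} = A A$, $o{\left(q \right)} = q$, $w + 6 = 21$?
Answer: $- \frac{19956}{13734697045} \approx -1.453 \cdot 10^{-6}$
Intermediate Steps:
$w = 15$ ($w = -6 + 21 = 15$)
$M{\left(A \right)} = A^{2}$
$E{\left(V \right)} = 135$ ($E{\left(V \right)} = 15 \cdot 9 = 135$)
$r = -20091$ ($r = - 181 \left(11 + 100\right) = \left(-181\right) 111 = -20091$)
$Q = - \frac{1}{19956}$ ($Q = \frac{1}{-20091 + 135} = \frac{1}{-19956} = - \frac{1}{19956} \approx -5.011 \cdot 10^{-5}$)
$\frac{1}{Q - 688249} = \frac{1}{- \frac{1}{19956} - 688249} = \frac{1}{- \frac{13734697045}{19956}} = - \frac{19956}{13734697045}$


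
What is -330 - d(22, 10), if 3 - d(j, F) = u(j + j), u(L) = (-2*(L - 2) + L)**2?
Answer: 1267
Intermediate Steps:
u(L) = (4 - L)**2 (u(L) = (-2*(-2 + L) + L)**2 = ((4 - 2*L) + L)**2 = (4 - L)**2)
d(j, F) = 3 - (-4 + 2*j)**2 (d(j, F) = 3 - (-4 + (j + j))**2 = 3 - (-4 + 2*j)**2)
-330 - d(22, 10) = -330 - (3 - 4*(-2 + 22)**2) = -330 - (3 - 4*20**2) = -330 - (3 - 4*400) = -330 - (3 - 1600) = -330 - 1*(-1597) = -330 + 1597 = 1267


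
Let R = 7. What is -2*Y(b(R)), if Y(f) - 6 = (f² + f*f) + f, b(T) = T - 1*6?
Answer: -18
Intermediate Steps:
b(T) = -6 + T (b(T) = T - 6 = -6 + T)
Y(f) = 6 + f + 2*f² (Y(f) = 6 + ((f² + f*f) + f) = 6 + ((f² + f²) + f) = 6 + (2*f² + f) = 6 + (f + 2*f²) = 6 + f + 2*f²)
-2*Y(b(R)) = -2*(6 + (-6 + 7) + 2*(-6 + 7)²) = -2*(6 + 1 + 2*1²) = -2*(6 + 1 + 2*1) = -2*(6 + 1 + 2) = -2*9 = -18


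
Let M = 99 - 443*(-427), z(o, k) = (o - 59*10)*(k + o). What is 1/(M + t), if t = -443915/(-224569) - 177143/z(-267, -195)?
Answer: 88914502446/16828094713145203 ≈ 5.2837e-6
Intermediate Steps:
z(o, k) = (-590 + o)*(k + o) (z(o, k) = (o - 590)*(k + o) = (-590 + o)*(k + o))
t = 135980215243/88914502446 (t = -443915/(-224569) - 177143/((-267)² - 590*(-195) - 590*(-267) - 195*(-267)) = -443915*(-1/224569) - 177143/(71289 + 115050 + 157530 + 52065) = 443915/224569 - 177143/395934 = 135980215243/88914502446 ≈ 1.5293)
M = 189260 (M = 99 + 189161 = 189260)
1/(M + t) = 1/(189260 + 135980215243/88914502446) = 1/(16828094713145203/88914502446) = 88914502446/16828094713145203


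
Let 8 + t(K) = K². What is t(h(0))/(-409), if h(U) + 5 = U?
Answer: -17/409 ≈ -0.041565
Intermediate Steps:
h(U) = -5 + U
t(K) = -8 + K²
t(h(0))/(-409) = (-8 + (-5 + 0)²)/(-409) = (-8 + (-5)²)*(-1/409) = (-8 + 25)*(-1/409) = 17*(-1/409) = -17/409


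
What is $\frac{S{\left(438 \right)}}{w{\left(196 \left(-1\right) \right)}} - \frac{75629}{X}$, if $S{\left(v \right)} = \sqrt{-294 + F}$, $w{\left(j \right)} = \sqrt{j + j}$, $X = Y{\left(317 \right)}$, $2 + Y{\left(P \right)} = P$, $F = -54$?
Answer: $- \frac{75629}{315} + \frac{\sqrt{174}}{14} \approx -239.15$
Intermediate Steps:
$Y{\left(P \right)} = -2 + P$
$X = 315$ ($X = -2 + 317 = 315$)
$w{\left(j \right)} = \sqrt{2} \sqrt{j}$ ($w{\left(j \right)} = \sqrt{2 j} = \sqrt{2} \sqrt{j}$)
$S{\left(v \right)} = 2 i \sqrt{87}$ ($S{\left(v \right)} = \sqrt{-294 - 54} = \sqrt{-348} = 2 i \sqrt{87}$)
$\frac{S{\left(438 \right)}}{w{\left(196 \left(-1\right) \right)}} - \frac{75629}{X} = \frac{2 i \sqrt{87}}{\sqrt{2} \sqrt{196 \left(-1\right)}} - \frac{75629}{315} = \frac{2 i \sqrt{87}}{\sqrt{2} \sqrt{-196}} - \frac{75629}{315} = \frac{2 i \sqrt{87}}{\sqrt{2} \cdot 14 i} - \frac{75629}{315} = \frac{2 i \sqrt{87}}{14 i \sqrt{2}} - \frac{75629}{315} = 2 i \sqrt{87} \left(- \frac{i \sqrt{2}}{28}\right) - \frac{75629}{315} = \frac{\sqrt{174}}{14} - \frac{75629}{315} = - \frac{75629}{315} + \frac{\sqrt{174}}{14}$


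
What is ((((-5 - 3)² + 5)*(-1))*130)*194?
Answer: -1740180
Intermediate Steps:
((((-5 - 3)² + 5)*(-1))*130)*194 = ((((-8)² + 5)*(-1))*130)*194 = (((64 + 5)*(-1))*130)*194 = ((69*(-1))*130)*194 = -69*130*194 = -8970*194 = -1740180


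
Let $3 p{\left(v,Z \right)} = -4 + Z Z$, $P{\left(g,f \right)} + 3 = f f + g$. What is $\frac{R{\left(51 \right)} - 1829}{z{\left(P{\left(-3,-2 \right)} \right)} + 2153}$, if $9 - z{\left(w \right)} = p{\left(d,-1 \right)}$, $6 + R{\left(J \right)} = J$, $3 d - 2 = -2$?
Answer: $- \frac{1784}{2163} \approx -0.82478$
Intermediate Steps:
$d = 0$ ($d = \frac{2}{3} + \frac{1}{3} \left(-2\right) = \frac{2}{3} - \frac{2}{3} = 0$)
$R{\left(J \right)} = -6 + J$
$P{\left(g,f \right)} = -3 + g + f^{2}$ ($P{\left(g,f \right)} = -3 + \left(f f + g\right) = -3 + \left(f^{2} + g\right) = -3 + \left(g + f^{2}\right) = -3 + g + f^{2}$)
$p{\left(v,Z \right)} = - \frac{4}{3} + \frac{Z^{2}}{3}$ ($p{\left(v,Z \right)} = \frac{-4 + Z Z}{3} = \frac{-4 + Z^{2}}{3} = - \frac{4}{3} + \frac{Z^{2}}{3}$)
$z{\left(w \right)} = 10$ ($z{\left(w \right)} = 9 - \left(- \frac{4}{3} + \frac{\left(-1\right)^{2}}{3}\right) = 9 - \left(- \frac{4}{3} + \frac{1}{3} \cdot 1\right) = 9 - \left(- \frac{4}{3} + \frac{1}{3}\right) = 9 - -1 = 9 + 1 = 10$)
$\frac{R{\left(51 \right)} - 1829}{z{\left(P{\left(-3,-2 \right)} \right)} + 2153} = \frac{\left(-6 + 51\right) - 1829}{10 + 2153} = \frac{45 - 1829}{2163} = \left(-1784\right) \frac{1}{2163} = - \frac{1784}{2163}$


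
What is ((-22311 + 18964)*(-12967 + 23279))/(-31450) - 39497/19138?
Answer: 329645901891/300945050 ≈ 1095.4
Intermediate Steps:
((-22311 + 18964)*(-12967 + 23279))/(-31450) - 39497/19138 = -3347*10312*(-1/31450) - 39497*1/19138 = -34514264*(-1/31450) - 39497/19138 = 17257132/15725 - 39497/19138 = 329645901891/300945050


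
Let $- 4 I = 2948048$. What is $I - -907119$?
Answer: $170107$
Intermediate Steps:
$I = -737012$ ($I = \left(- \frac{1}{4}\right) 2948048 = -737012$)
$I - -907119 = -737012 - -907119 = -737012 + 907119 = 170107$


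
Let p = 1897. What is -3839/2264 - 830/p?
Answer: -9161703/4294808 ≈ -2.1332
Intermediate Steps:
-3839/2264 - 830/p = -3839/2264 - 830/1897 = -9161703/4294808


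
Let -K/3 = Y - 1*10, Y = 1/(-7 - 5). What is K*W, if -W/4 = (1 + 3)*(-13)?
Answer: 6292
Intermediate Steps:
Y = -1/12 (Y = 1/(-12) = -1/12 ≈ -0.083333)
W = 208 (W = -4*(1 + 3)*(-13) = -16*(-13) = -4*(-52) = 208)
K = 121/4 (K = -3*(-1/12 - 1*10) = -3*(-1/12 - 10) = -3*(-121/12) = 121/4 ≈ 30.250)
K*W = (121/4)*208 = 6292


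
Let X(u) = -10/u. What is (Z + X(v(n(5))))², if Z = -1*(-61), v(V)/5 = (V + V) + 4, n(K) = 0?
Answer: 14641/4 ≈ 3660.3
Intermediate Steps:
v(V) = 20 + 10*V (v(V) = 5*((V + V) + 4) = 5*(2*V + 4) = 5*(4 + 2*V) = 20 + 10*V)
Z = 61
(Z + X(v(n(5))))² = (61 - 10/(20 + 10*0))² = (61 - 10/(20 + 0))² = (61 - 10/20)² = (61 - 10*1/20)² = (61 - ½)² = (121/2)² = 14641/4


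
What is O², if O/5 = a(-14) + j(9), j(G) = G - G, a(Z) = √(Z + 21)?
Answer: 175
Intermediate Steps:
a(Z) = √(21 + Z)
j(G) = 0
O = 5*√7 (O = 5*(√(21 - 14) + 0) = 5*(√7 + 0) = 5*√7 ≈ 13.229)
O² = (5*√7)² = 175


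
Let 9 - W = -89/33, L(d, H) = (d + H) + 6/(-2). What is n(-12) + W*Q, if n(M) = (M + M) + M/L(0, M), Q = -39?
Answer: -26366/55 ≈ -479.38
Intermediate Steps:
L(d, H) = -3 + H + d (L(d, H) = (H + d) + 6*(-½) = (H + d) - 3 = -3 + H + d)
W = 386/33 (W = 9 - (-89)/33 = 9 - 1*(-89/33) = 9 + 89/33 = 386/33 ≈ 11.697)
n(M) = 2*M + M/(-3 + M) (n(M) = (M + M) + M/(-3 + M + 0) = 2*M + M/(-3 + M))
n(-12) + W*Q = -12*(-5 + 2*(-12))/(-3 - 12) + (386/33)*(-39) = -12*(-5 - 24)/(-15) - 5018/11 = -12*(-1/15)*(-29) - 5018/11 = -116/5 - 5018/11 = -26366/55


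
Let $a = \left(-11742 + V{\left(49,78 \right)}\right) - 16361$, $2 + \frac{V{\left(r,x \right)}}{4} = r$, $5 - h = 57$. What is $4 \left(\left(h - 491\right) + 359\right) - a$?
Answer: $27179$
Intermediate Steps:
$h = -52$ ($h = 5 - 57 = -52$)
$V{\left(r,x \right)} = -8 + 4 r$
$a = -27915$ ($a = \left(-11742 + \left(-8 + 4 \cdot 49\right)\right) - 16361 = \left(-11742 + \left(-8 + 196\right)\right) - 16361 = \left(-11742 + 188\right) - 16361 = -11554 - 16361 = -27915$)
$4 \left(\left(h - 491\right) + 359\right) - a = 4 \left(\left(-52 - 491\right) + 359\right) - -27915 = 4 \left(-543 + 359\right) + 27915 = 4 \left(-184\right) + 27915 = -736 + 27915 = 27179$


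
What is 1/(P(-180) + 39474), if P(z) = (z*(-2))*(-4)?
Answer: 1/38034 ≈ 2.6292e-5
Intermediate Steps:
P(z) = 8*z (P(z) = -2*z*(-4) = 8*z)
1/(P(-180) + 39474) = 1/(8*(-180) + 39474) = 1/(-1440 + 39474) = 1/38034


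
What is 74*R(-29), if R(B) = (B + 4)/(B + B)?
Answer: 925/29 ≈ 31.897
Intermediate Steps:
R(B) = (4 + B)/(2*B) (R(B) = (4 + B)/((2*B)) = (4 + B)*(1/(2*B)) = (4 + B)/(2*B))
74*R(-29) = 74*((½)*(4 - 29)/(-29)) = 74*((½)*(-1/29)*(-25)) = 74*(25/58) = 925/29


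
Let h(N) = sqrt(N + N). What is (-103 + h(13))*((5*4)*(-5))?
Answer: 10300 - 100*sqrt(26) ≈ 9790.1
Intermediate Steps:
h(N) = sqrt(2)*sqrt(N) (h(N) = sqrt(2*N) = sqrt(2)*sqrt(N))
(-103 + h(13))*((5*4)*(-5)) = (-103 + sqrt(2)*sqrt(13))*((5*4)*(-5)) = (-103 + sqrt(26))*(20*(-5)) = (-103 + sqrt(26))*(-100) = 10300 - 100*sqrt(26)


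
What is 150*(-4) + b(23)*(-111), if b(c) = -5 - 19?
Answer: 2064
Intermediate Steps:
b(c) = -24
150*(-4) + b(23)*(-111) = 150*(-4) - 24*(-111) = -600 + 2664 = 2064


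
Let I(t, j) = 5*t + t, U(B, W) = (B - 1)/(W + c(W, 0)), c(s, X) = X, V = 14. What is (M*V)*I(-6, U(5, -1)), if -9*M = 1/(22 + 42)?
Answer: 7/8 ≈ 0.87500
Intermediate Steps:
U(B, W) = (-1 + B)/W (U(B, W) = (B - 1)/(W + 0) = (-1 + B)/W)
I(t, j) = 6*t
M = -1/576 (M = -1/(9*(22 + 42)) = -⅑/64 = -⅑*1/64 = -1/576 ≈ -0.0017361)
(M*V)*I(-6, U(5, -1)) = (-1/576*14)*(6*(-6)) = -7/288*(-36) = 7/8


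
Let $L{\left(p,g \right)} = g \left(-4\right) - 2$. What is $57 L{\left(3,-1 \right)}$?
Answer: $114$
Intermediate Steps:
$L{\left(p,g \right)} = -2 - 4 g$ ($L{\left(p,g \right)} = - 4 g - 2 = -2 - 4 g$)
$57 L{\left(3,-1 \right)} = 57 \left(-2 - -4\right) = 57 \left(-2 + 4\right) = 57 \cdot 2 = 114$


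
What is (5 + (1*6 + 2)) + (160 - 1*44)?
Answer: 129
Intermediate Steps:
(5 + (1*6 + 2)) + (160 - 1*44) = (5 + (6 + 2)) + (160 - 44) = (5 + 8) + 116 = 13 + 116 = 129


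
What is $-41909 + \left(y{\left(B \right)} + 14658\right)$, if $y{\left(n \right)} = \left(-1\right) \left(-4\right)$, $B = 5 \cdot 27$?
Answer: $-27247$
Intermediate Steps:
$B = 135$
$y{\left(n \right)} = 4$
$-41909 + \left(y{\left(B \right)} + 14658\right) = -41909 + \left(4 + 14658\right) = -41909 + 14662 = -27247$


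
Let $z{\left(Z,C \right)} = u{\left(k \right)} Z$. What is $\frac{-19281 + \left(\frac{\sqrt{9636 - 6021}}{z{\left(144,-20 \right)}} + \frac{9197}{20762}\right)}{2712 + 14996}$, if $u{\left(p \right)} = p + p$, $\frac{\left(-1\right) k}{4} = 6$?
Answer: $- \frac{21068575}{19350184} - \frac{\sqrt{3615}}{122397696} \approx -1.0888$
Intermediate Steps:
$k = -24$ ($k = \left(-4\right) 6 = -24$)
$u{\left(p \right)} = 2 p$
$z{\left(Z,C \right)} = - 48 Z$ ($z{\left(Z,C \right)} = 2 \left(-24\right) Z = - 48 Z$)
$\frac{-19281 + \left(\frac{\sqrt{9636 - 6021}}{z{\left(144,-20 \right)}} + \frac{9197}{20762}\right)}{2712 + 14996} = \frac{-19281 + \left(\frac{\sqrt{9636 - 6021}}{\left(-48\right) 144} + \frac{9197}{20762}\right)}{2712 + 14996} = \frac{-19281 + \left(\frac{\sqrt{3615}}{-6912} + 9197 \cdot \frac{1}{20762}\right)}{17708} = \left(-19281 + \left(\sqrt{3615} \left(- \frac{1}{6912}\right) + \frac{9197}{20762}\right)\right) \frac{1}{17708} = \left(-19281 + \left(- \frac{\sqrt{3615}}{6912} + \frac{9197}{20762}\right)\right) \frac{1}{17708} = \left(-19281 + \left(\frac{9197}{20762} - \frac{\sqrt{3615}}{6912}\right)\right) \frac{1}{17708} = \left(- \frac{400302925}{20762} - \frac{\sqrt{3615}}{6912}\right) \frac{1}{17708} = - \frac{21068575}{19350184} - \frac{\sqrt{3615}}{122397696}$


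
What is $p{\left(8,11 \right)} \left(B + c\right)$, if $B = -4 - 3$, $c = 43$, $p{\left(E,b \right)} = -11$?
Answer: $-396$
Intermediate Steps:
$B = -7$ ($B = -4 - 3 = -7$)
$p{\left(8,11 \right)} \left(B + c\right) = - 11 \left(-7 + 43\right) = \left(-11\right) 36 = -396$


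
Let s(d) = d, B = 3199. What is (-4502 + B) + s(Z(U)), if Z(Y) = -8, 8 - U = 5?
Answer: -1311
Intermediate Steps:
U = 3 (U = 8 - 1*5 = 8 - 5 = 3)
(-4502 + B) + s(Z(U)) = (-4502 + 3199) - 8 = -1303 - 8 = -1311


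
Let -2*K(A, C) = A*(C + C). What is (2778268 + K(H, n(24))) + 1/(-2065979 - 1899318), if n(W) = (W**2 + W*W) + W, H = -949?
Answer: 15442024384723/3965297 ≈ 3.8943e+6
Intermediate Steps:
n(W) = W + 2*W**2 (n(W) = (W**2 + W**2) + W = 2*W**2 + W = W + 2*W**2)
K(A, C) = -A*C (K(A, C) = -A*(C + C)/2 = -A*2*C/2 = -A*C)
(2778268 + K(H, n(24))) + 1/(-2065979 - 1899318) = (2778268 - 1*(-949)*24*(1 + 2*24)) + 1/(-2065979 - 1899318) = (2778268 - 1*(-949)*24*(1 + 48)) + 1/(-3965297) = (2778268 - 1*(-949)*24*49) - 1/3965297 = (2778268 - 1*(-949)*1176) - 1/3965297 = (2778268 + 1116024) - 1/3965297 = 3894292 - 1/3965297 = 15442024384723/3965297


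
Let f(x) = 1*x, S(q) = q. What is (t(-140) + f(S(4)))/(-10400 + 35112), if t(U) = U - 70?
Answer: -103/12356 ≈ -0.0083360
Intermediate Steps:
f(x) = x
t(U) = -70 + U
(t(-140) + f(S(4)))/(-10400 + 35112) = ((-70 - 140) + 4)/(-10400 + 35112) = (-210 + 4)/24712 = -206*1/24712 = -103/12356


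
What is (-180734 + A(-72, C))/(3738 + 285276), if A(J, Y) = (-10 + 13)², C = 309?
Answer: -180725/289014 ≈ -0.62532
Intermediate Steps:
A(J, Y) = 9 (A(J, Y) = 3² = 9)
(-180734 + A(-72, C))/(3738 + 285276) = (-180734 + 9)/(3738 + 285276) = -180725/289014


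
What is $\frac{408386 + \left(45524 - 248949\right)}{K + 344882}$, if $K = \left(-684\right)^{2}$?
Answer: $\frac{204961}{812738} \approx 0.25219$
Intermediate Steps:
$K = 467856$
$\frac{408386 + \left(45524 - 248949\right)}{K + 344882} = \frac{408386 + \left(45524 - 248949\right)}{467856 + 344882} = \frac{408386 - 203425}{812738} = 204961 \cdot \frac{1}{812738} = \frac{204961}{812738}$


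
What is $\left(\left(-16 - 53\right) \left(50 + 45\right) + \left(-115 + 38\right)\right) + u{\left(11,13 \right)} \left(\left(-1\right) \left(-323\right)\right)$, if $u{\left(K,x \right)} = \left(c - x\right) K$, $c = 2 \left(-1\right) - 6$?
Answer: $-81245$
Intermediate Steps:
$c = -8$ ($c = -2 - 6 = -8$)
$u{\left(K,x \right)} = K \left(-8 - x\right)$ ($u{\left(K,x \right)} = \left(-8 - x\right) K = K \left(-8 - x\right)$)
$\left(\left(-16 - 53\right) \left(50 + 45\right) + \left(-115 + 38\right)\right) + u{\left(11,13 \right)} \left(\left(-1\right) \left(-323\right)\right) = \left(\left(-16 - 53\right) \left(50 + 45\right) + \left(-115 + 38\right)\right) + \left(-1\right) 11 \left(8 + 13\right) \left(\left(-1\right) \left(-323\right)\right) = \left(\left(-69\right) 95 - 77\right) + \left(-1\right) 11 \cdot 21 \cdot 323 = \left(-6555 - 77\right) - 74613 = -6632 - 74613 = -81245$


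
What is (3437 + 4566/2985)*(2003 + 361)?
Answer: 8088040668/995 ≈ 8.1287e+6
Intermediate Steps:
(3437 + 4566/2985)*(2003 + 361) = (3437 + 4566*(1/2985))*2364 = (3437 + 1522/995)*2364 = (3421337/995)*2364 = 8088040668/995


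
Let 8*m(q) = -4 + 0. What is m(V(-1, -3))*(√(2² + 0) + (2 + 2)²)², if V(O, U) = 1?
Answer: -162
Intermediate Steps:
m(q) = -½ (m(q) = (-4 + 0)/8 = (⅛)*(-4) = -½)
m(V(-1, -3))*(√(2² + 0) + (2 + 2)²)² = -(√(2² + 0) + (2 + 2)²)²/2 = -(√(4 + 0) + 4²)²/2 = -(√4 + 16)²/2 = -(2 + 16)²/2 = -½*18² = -½*324 = -162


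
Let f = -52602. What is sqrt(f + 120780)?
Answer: sqrt(68178) ≈ 261.11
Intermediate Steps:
sqrt(f + 120780) = sqrt(-52602 + 120780) = sqrt(68178)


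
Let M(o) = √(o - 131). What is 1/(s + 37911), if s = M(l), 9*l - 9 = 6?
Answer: 113733/4311732151 - 2*I*√291/4311732151 ≈ 2.6378e-5 - 7.9127e-9*I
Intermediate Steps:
l = 5/3 (l = 1 + (⅑)*6 = 1 + ⅔ = 5/3 ≈ 1.6667)
M(o) = √(-131 + o)
s = 2*I*√291/3 (s = √(-131 + 5/3) = √(-388/3) = 2*I*√291/3 ≈ 11.372*I)
1/(s + 37911) = 1/(2*I*√291/3 + 37911) = 1/(37911 + 2*I*√291/3)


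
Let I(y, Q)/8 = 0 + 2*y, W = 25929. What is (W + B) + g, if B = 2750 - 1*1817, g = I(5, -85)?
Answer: 26942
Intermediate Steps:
I(y, Q) = 16*y (I(y, Q) = 8*(0 + 2*y) = 8*(2*y) = 16*y)
g = 80 (g = 16*5 = 80)
B = 933 (B = 2750 - 1817 = 933)
(W + B) + g = (25929 + 933) + 80 = 26862 + 80 = 26942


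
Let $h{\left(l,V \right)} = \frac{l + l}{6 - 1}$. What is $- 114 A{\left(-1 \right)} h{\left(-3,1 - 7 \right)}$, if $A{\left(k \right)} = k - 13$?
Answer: $- \frac{9576}{5} \approx -1915.2$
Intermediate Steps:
$A{\left(k \right)} = -13 + k$
$h{\left(l,V \right)} = \frac{2 l}{5}$
$- 114 A{\left(-1 \right)} h{\left(-3,1 - 7 \right)} = - 114 \left(-13 - 1\right) \frac{2}{5} \left(-3\right) = \left(-114\right) \left(-14\right) \left(- \frac{6}{5}\right) = 1596 \left(- \frac{6}{5}\right) = - \frac{9576}{5}$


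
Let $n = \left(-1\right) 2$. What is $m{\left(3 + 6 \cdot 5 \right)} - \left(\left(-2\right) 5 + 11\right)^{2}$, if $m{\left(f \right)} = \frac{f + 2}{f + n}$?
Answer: $\frac{4}{31} \approx 0.12903$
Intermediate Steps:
$n = -2$
$m{\left(f \right)} = \frac{2 + f}{-2 + f}$ ($m{\left(f \right)} = \frac{f + 2}{f - 2} = \frac{2 + f}{-2 + f}$)
$m{\left(3 + 6 \cdot 5 \right)} - \left(\left(-2\right) 5 + 11\right)^{2} = \frac{2 + \left(3 + 6 \cdot 5\right)}{-2 + \left(3 + 6 \cdot 5\right)} - \left(\left(-2\right) 5 + 11\right)^{2} = \frac{2 + \left(3 + 30\right)}{-2 + \left(3 + 30\right)} - \left(-10 + 11\right)^{2} = \frac{2 + 33}{-2 + 33} - 1^{2} = \frac{1}{31} \cdot 35 - 1 = \frac{35}{31} - 1 = \frac{4}{31}$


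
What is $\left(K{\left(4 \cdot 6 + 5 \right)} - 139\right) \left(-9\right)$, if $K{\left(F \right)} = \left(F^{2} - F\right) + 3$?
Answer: $-6084$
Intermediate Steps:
$K{\left(F \right)} = 3 + F^{2} - F$
$\left(K{\left(4 \cdot 6 + 5 \right)} - 139\right) \left(-9\right) = \left(\left(3 + \left(4 \cdot 6 + 5\right)^{2} - \left(4 \cdot 6 + 5\right)\right) - 139\right) \left(-9\right) = \left(\left(3 + \left(24 + 5\right)^{2} - \left(24 + 5\right)\right) - 139\right) \left(-9\right) = \left(\left(3 + 29^{2} - 29\right) - 139\right) \left(-9\right) = \left(\left(3 + 841 - 29\right) - 139\right) \left(-9\right) = \left(815 - 139\right) \left(-9\right) = 676 \left(-9\right) = -6084$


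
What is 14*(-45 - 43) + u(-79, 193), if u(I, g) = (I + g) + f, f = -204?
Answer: -1322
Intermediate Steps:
u(I, g) = -204 + I + g (u(I, g) = (I + g) - 204 = -204 + I + g)
14*(-45 - 43) + u(-79, 193) = 14*(-45 - 43) + (-204 - 79 + 193) = 14*(-88) - 90 = -1232 - 90 = -1322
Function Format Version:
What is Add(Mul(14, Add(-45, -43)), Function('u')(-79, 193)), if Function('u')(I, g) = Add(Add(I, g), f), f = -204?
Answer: -1322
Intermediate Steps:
Function('u')(I, g) = Add(-204, I, g) (Function('u')(I, g) = Add(Add(I, g), -204) = Add(-204, I, g))
Add(Mul(14, Add(-45, -43)), Function('u')(-79, 193)) = Add(Mul(14, Add(-45, -43)), Add(-204, -79, 193)) = Add(Mul(14, -88), -90) = Add(-1232, -90) = -1322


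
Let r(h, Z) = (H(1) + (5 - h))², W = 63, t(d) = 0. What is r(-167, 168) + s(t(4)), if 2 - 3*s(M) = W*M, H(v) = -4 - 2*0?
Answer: 84674/3 ≈ 28225.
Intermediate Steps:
H(v) = -4 (H(v) = -4 + 0 = -4)
r(h, Z) = (1 - h)² (r(h, Z) = (-4 + (5 - h))² = (1 - h)²)
s(M) = ⅔ - 21*M
r(-167, 168) + s(t(4)) = (-1 - 167)² + (⅔ - 21*0) = (-168)² + (⅔ + 0) = 28224 + ⅔ = 84674/3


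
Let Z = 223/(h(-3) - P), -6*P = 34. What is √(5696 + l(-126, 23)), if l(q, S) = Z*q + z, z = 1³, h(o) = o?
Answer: 9*I*√239/2 ≈ 69.568*I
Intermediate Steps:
P = -17/3 (P = -⅙*34 = -17/3 ≈ -5.6667)
z = 1
Z = 669/8 (Z = 223/(-3 - 1*(-17/3)) = 223/(-3 + 17/3) = 223/(8/3) = 223*(3/8) = 669/8 ≈ 83.625)
l(q, S) = 1 + 669*q/8 (l(q, S) = 669*q/8 + 1 = 1 + 669*q/8)
√(5696 + l(-126, 23)) = √(5696 + (1 + (669/8)*(-126))) = √(5696 + (1 - 42147/4)) = √(5696 - 42143/4) = √(-19359/4) = 9*I*√239/2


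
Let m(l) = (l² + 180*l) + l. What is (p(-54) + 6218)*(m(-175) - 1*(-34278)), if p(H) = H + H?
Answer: 203023080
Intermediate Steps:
p(H) = 2*H
m(l) = l² + 181*l
(p(-54) + 6218)*(m(-175) - 1*(-34278)) = (2*(-54) + 6218)*(-175*(181 - 175) - 1*(-34278)) = (-108 + 6218)*(-175*6 + 34278) = 6110*(-1050 + 34278) = 6110*33228 = 203023080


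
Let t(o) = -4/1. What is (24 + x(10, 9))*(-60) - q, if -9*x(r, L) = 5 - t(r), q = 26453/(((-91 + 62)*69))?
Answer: -2734927/2001 ≈ -1366.8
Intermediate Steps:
t(o) = -4 (t(o) = -4*1 = -4)
q = -26453/2001 (q = 26453/((-29*69)) = 26453/(-2001) = 26453*(-1/2001) = -26453/2001 ≈ -13.220)
x(r, L) = -1 (x(r, L) = -(5 - 1*(-4))/9 = -(5 + 4)/9 = -⅑*9 = -1)
(24 + x(10, 9))*(-60) - q = (24 - 1)*(-60) - 1*(-26453/2001) = 23*(-60) + 26453/2001 = -1380 + 26453/2001 = -2734927/2001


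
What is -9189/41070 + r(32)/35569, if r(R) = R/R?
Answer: -108934157/486939610 ≈ -0.22371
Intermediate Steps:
r(R) = 1
-9189/41070 + r(32)/35569 = -9189/41070 + 1/35569 = -9189*1/41070 + 1*(1/35569) = -3063/13690 + 1/35569 = -108934157/486939610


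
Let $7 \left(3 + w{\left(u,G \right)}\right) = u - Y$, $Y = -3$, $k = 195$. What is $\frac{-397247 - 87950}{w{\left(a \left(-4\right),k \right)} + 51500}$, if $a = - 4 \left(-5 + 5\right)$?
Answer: $- \frac{3396379}{360482} \approx -9.4218$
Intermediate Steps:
$a = 0$ ($a = \left(-4\right) 0 = 0$)
$w{\left(u,G \right)} = - \frac{18}{7} + \frac{u}{7}$ ($w{\left(u,G \right)} = -3 + \frac{u - -3}{7} = -3 + \frac{u + 3}{7} = -3 + \frac{3 + u}{7} = -3 + \left(\frac{3}{7} + \frac{u}{7}\right) = - \frac{18}{7} + \frac{u}{7}$)
$\frac{-397247 - 87950}{w{\left(a \left(-4\right),k \right)} + 51500} = \frac{-397247 - 87950}{\left(- \frac{18}{7} + \frac{0 \left(-4\right)}{7}\right) + 51500} = - \frac{485197}{\left(- \frac{18}{7} + \frac{1}{7} \cdot 0\right) + 51500} = - \frac{485197}{\left(- \frac{18}{7} + 0\right) + 51500} = - \frac{485197}{- \frac{18}{7} + 51500} = - \frac{485197}{\frac{360482}{7}} = \left(-485197\right) \frac{7}{360482} = - \frac{3396379}{360482}$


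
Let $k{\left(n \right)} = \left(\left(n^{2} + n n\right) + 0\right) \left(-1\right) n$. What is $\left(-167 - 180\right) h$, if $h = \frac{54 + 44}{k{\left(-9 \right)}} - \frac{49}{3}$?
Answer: $\frac{4114726}{729} \approx 5644.3$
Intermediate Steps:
$k{\left(n \right)} = - 2 n^{3}$ ($k{\left(n \right)} = \left(\left(n^{2} + n^{2}\right) + 0\right) \left(-1\right) n = \left(2 n^{2} + 0\right) \left(-1\right) n = 2 n^{2} \left(-1\right) n = - 2 n^{2} n = - 2 n^{3}$)
$h = - \frac{11858}{729}$ ($h = \frac{54 + 44}{\left(-2\right) \left(-9\right)^{3}} - \frac{49}{3} = \frac{98}{\left(-2\right) \left(-729\right)} - \frac{49}{3} = \frac{98}{1458} - \frac{49}{3} = 98 \cdot \frac{1}{1458} - \frac{49}{3} = \frac{49}{729} - \frac{49}{3} = - \frac{11858}{729} \approx -16.266$)
$\left(-167 - 180\right) h = \left(-167 - 180\right) \left(- \frac{11858}{729}\right) = \left(-347\right) \left(- \frac{11858}{729}\right) = \frac{4114726}{729}$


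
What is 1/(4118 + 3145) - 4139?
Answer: -30061556/7263 ≈ -4139.0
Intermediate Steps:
1/(4118 + 3145) - 4139 = 1/7263 - 4139 = -30061556/7263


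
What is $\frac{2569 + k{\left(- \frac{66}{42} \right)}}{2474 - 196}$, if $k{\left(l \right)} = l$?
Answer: $\frac{8986}{7973} \approx 1.1271$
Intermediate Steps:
$\frac{2569 + k{\left(- \frac{66}{42} \right)}}{2474 - 196} = \frac{2569 - \frac{66}{42}}{2474 - 196} = \frac{2569 - \frac{11}{7}}{2278} = \left(2569 - \frac{11}{7}\right) \frac{1}{2278} = \frac{17972}{7} \cdot \frac{1}{2278} = \frac{8986}{7973}$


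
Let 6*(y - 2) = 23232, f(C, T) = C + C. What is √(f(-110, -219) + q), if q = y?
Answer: 3*√406 ≈ 60.448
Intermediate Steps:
f(C, T) = 2*C
y = 3874 (y = 2 + (⅙)*23232 = 2 + 3872 = 3874)
q = 3874
√(f(-110, -219) + q) = √(2*(-110) + 3874) = √(-220 + 3874) = √3654 = 3*√406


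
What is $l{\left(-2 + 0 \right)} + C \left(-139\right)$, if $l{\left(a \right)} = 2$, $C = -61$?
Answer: $8481$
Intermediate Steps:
$l{\left(-2 + 0 \right)} + C \left(-139\right) = 2 - -8479 = 2 + 8479 = 8481$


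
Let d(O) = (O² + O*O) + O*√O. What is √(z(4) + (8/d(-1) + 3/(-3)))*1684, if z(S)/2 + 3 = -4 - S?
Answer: 1684*√(-495 + 40*I)/5 ≈ 302.51 + 7499.4*I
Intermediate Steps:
d(O) = O^(3/2) + 2*O² (d(O) = (O² + O²) + O^(3/2) = 2*O² + O^(3/2) = O^(3/2) + 2*O²)
z(S) = -14 - 2*S (z(S) = -6 + 2*(-4 - S) = -6 + (-8 - 2*S) = -14 - 2*S)
√(z(4) + (8/d(-1) + 3/(-3)))*1684 = √((-14 - 2*4) + (8/((-1)^(3/2) + 2*(-1)²) + 3/(-3)))*1684 = √((-14 - 8) + (8/(-I + 2*1) + 3*(-⅓)))*1684 = √(-22 + (8/(-I + 2) - 1))*1684 = √(-22 + (8/(2 - I) - 1))*1684 = √(-22 + (8*((2 + I)/5) - 1))*1684 = √(-22 + (8*(2 + I)/5 - 1))*1684 = √(-22 + (-1 + 8*(2 + I)/5))*1684 = √(-23 + 8*(2 + I)/5)*1684 = 1684*√(-23 + 8*(2 + I)/5)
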